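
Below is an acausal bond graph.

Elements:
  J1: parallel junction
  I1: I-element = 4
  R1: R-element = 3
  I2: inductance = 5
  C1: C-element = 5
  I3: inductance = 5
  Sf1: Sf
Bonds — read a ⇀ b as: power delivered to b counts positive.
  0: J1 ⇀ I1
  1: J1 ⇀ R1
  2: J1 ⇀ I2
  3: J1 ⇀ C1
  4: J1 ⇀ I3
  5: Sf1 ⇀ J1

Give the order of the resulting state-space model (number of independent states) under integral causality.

4  (C1, I1, I2, I3 all integral)

bond 5 stroke at Sf1  (Sf1: flow source, stroke at near end)
bond 0 stroke at I1  (prefer integral on I1)
bond 2 stroke at I2  (I2: I, integral causality)
bond 3 stroke at J1  (prefer integral on C1)
bond 1 stroke at R1  (0-jn J1 has e-setter on 3)
bond 4 stroke at I3  (0-jn J1 has e-setter on 3)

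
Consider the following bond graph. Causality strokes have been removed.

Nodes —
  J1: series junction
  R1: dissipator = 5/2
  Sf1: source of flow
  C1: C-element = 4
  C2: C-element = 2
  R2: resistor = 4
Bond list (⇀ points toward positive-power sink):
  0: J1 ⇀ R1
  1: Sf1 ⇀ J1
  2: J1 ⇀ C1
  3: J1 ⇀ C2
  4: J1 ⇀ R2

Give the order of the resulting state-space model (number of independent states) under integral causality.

β1 →Sf1  (Sf1: flow source, stroke at near end)
β0 →J1  (common-f at J1 fixed by 1)
β2 →J1  (J1 flow already set via bond 1)
β3 →J1  (common-f at J1 fixed by 1)
β4 →J1  (J1: bond 1 brought flow, rest push out)

2  (C1, C2 all integral)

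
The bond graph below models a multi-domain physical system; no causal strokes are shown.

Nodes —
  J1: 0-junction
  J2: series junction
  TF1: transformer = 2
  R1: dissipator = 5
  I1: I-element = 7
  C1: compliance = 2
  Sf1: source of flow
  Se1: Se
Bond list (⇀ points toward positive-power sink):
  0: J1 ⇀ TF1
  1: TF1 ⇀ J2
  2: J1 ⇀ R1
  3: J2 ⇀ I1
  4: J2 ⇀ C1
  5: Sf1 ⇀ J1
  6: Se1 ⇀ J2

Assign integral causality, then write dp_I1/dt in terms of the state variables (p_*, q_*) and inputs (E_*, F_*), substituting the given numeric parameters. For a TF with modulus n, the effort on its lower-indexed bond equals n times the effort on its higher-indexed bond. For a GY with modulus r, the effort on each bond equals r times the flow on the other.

#5 →Sf1  (Sf1: flow source, stroke at near end)
#6 →J2  (Se1: effort source, stroke at far end)
#3 →I1  (prefer integral on I1)
#1 →J2  (J2: bond 3 brought flow, rest push out)
#4 →J2  (J2 flow already set via bond 3)
#0 →TF1  (TF TF1: opposite of bond 1)
#2 →J1  (only one effort-in slot at J1)

dp_I1/dt = E_Se1 + 5*F_Sf1/2 - 5*p_I1/28 - q_C1/2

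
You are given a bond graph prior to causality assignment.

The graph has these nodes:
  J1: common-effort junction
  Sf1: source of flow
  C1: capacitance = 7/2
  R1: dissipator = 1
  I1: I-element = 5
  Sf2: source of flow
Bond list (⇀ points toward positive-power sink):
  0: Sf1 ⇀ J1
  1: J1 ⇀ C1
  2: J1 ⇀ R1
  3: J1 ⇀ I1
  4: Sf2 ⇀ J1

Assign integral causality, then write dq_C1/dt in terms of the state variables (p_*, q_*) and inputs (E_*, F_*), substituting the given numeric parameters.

#0 stroke at Sf1  (Sf1 fixes flow; stroke at Sf1)
#4 stroke at Sf2  (Sf2: flow source, stroke at near end)
#1 stroke at J1  (prefer integral on C1)
#2 stroke at R1  (J1: bond 1 brought effort, rest push out)
#3 stroke at I1  (common-e at J1 fixed by 1)

dq_C1/dt = F_Sf1 + F_Sf2 - p_I1/5 - 2*q_C1/7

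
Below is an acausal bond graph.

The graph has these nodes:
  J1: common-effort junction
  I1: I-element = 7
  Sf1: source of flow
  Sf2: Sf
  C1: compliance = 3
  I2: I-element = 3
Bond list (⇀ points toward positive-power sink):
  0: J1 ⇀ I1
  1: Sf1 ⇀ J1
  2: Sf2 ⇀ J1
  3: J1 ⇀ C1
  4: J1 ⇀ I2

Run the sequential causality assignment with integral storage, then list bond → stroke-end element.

β0 →I1
β1 →Sf1
β2 →Sf2
β3 →J1
β4 →I2

b1 →Sf1  (Sf1 (Sf) sets flow on bond)
b2 →Sf2  (Sf2 (Sf) sets flow on bond)
b0 →I1  (I1 integral (f out))
b3 →J1  (C1 outputs effort q/C1)
b4 →I2  (J1: bond 3 brought effort, rest push out)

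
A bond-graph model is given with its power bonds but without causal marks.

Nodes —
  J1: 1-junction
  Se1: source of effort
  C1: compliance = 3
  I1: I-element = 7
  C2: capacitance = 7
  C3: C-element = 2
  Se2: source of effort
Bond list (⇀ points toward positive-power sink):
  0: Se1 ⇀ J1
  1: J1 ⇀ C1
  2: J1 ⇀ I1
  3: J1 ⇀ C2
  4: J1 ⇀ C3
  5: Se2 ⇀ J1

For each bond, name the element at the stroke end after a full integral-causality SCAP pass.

β0 |J1
β1 |J1
β2 |I1
β3 |J1
β4 |J1
β5 |J1

#0 stroke at J1  (Se1 fixes effort; stroke away)
#5 stroke at J1  (Se2 (Se) sets effort on bond)
#1 stroke at J1  (prefer integral on C1)
#2 stroke at I1  (prefer integral on I1)
#3 stroke at J1  (common-f at J1 fixed by 2)
#4 stroke at J1  (common-f at J1 fixed by 2)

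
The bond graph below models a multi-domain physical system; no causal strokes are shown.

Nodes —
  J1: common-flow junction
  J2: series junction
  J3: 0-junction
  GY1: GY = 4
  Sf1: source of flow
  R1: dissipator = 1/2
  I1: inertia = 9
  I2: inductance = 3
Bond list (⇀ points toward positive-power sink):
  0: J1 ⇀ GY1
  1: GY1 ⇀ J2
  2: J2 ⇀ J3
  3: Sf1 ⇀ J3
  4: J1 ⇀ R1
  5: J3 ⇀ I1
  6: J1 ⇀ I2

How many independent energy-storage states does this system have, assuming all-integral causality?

bond 3 stroke at Sf1  (Sf1: flow source, stroke at near end)
bond 5 stroke at I1  (prefer integral on I1)
bond 2 stroke at J3  (J3 needs exactly one e-in)
bond 1 stroke at J2  (J2 flow already set via bond 2)
bond 0 stroke at J1  (GY1: gyrator matches bond 1)
bond 6 stroke at I2  (I2 integral (f out))
bond 4 stroke at J1  (1-jn J1 has f-setter on 6)

2  (I1, I2 all integral)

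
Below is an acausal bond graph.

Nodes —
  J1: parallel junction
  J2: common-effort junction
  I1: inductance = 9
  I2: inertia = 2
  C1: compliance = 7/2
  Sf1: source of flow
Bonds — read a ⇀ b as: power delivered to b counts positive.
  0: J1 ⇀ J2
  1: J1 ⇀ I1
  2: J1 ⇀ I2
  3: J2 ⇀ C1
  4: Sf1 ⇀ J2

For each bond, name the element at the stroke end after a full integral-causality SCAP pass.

β0 stroke at J1
β1 stroke at I1
β2 stroke at I2
β3 stroke at J2
β4 stroke at Sf1

#4 →Sf1  (source Sf1 imposes f)
#1 →I1  (prefer integral on I1)
#2 →I2  (prefer integral on I2)
#0 →J1  (J1 needs exactly one e-in)
#3 →J2  (only one effort-in slot at J2)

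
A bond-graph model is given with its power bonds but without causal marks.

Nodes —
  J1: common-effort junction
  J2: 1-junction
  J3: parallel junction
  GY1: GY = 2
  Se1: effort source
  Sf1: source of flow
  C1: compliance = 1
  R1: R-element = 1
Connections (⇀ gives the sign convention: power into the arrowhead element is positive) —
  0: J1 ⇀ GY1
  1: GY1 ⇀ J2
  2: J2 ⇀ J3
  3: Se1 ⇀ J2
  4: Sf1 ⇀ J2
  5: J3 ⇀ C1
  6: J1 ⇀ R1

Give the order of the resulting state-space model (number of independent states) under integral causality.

1  (C1 all integral)

b3 stroke→J2  (source Se1 imposes e)
b4 stroke→Sf1  (Sf1: flow source, stroke at near end)
b1 stroke→J2  (1-jn J2 has f-setter on 4)
b2 stroke→J2  (J2 flow already set via bond 4)
b5 stroke→J3  (J3 needs exactly one e-in)
b0 stroke→J1  (through GY1, causality inverts; strokes same side of GY1)
b6 stroke→R1  (J1: bond 0 brought effort, rest push out)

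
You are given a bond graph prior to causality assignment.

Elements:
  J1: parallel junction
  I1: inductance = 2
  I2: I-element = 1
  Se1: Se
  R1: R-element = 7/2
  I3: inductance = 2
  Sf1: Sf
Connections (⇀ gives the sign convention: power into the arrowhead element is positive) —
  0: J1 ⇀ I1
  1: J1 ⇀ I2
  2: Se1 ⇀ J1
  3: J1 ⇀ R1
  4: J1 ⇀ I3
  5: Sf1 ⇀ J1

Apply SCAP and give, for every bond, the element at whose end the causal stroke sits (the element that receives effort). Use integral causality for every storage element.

bond 0 |I1
bond 1 |I2
bond 2 |J1
bond 3 |R1
bond 4 |I3
bond 5 |Sf1

bond 2 stroke at J1  (Se1 fixes effort; stroke away)
bond 5 stroke at Sf1  (source Sf1 imposes f)
bond 0 stroke at I1  (0-jn J1 has e-setter on 2)
bond 1 stroke at I2  (J1 effort already set via bond 2)
bond 3 stroke at R1  (0-jn J1 has e-setter on 2)
bond 4 stroke at I3  (J1 effort already set via bond 2)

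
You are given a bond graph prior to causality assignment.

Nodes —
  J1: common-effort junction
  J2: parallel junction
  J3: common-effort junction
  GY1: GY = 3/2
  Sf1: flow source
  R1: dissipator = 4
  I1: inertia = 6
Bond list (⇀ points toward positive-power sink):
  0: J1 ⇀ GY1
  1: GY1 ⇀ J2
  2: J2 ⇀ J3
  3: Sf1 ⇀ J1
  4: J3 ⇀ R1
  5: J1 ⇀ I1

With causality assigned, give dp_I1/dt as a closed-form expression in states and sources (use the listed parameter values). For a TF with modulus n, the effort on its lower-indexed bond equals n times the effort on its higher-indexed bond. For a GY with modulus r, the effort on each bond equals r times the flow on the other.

bond 3 stroke at Sf1  (source Sf1 imposes f)
bond 5 stroke at I1  (I1 outputs flow p/I1)
bond 0 stroke at J1  (J1: last free bond brings effort in)
bond 1 stroke at J2  (GY1: gyrator matches bond 0)
bond 2 stroke at J3  (J2: bond 1 brought effort, rest push out)
bond 4 stroke at R1  (J3: bond 2 brought effort, rest push out)

dp_I1/dt = 9*F_Sf1/16 - 3*p_I1/32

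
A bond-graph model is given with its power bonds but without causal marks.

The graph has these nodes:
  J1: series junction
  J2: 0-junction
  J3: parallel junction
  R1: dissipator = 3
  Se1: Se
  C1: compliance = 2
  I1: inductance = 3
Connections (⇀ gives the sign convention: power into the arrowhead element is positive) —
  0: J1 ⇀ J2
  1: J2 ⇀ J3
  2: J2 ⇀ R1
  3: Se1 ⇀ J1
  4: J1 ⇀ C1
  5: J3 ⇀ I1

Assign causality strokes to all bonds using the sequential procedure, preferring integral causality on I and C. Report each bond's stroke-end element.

b0 stroke at J2
b1 stroke at J3
b2 stroke at R1
b3 stroke at J1
b4 stroke at J1
b5 stroke at I1

#3 stroke→J1  (Se1 (Se) sets effort on bond)
#4 stroke→J1  (prefer integral on C1)
#0 stroke→J2  (closing 1-jn rule on J1)
#1 stroke→J3  (J2: bond 0 brought effort, rest push out)
#2 stroke→R1  (common-e at J2 fixed by 0)
#5 stroke→I1  (J3 effort already set via bond 1)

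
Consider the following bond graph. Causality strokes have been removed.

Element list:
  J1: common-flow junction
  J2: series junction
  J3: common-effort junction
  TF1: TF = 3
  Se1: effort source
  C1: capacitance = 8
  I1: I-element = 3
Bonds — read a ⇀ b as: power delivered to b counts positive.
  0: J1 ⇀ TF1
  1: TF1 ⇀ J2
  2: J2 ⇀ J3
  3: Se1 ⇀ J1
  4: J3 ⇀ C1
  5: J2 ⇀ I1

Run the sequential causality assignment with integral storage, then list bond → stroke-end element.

#3 |J1  (Se1: effort source, stroke at far end)
#0 |TF1  (J1 needs exactly one f-in)
#1 |J2  (TF1: transformer flips bond 0)
#4 |J3  (C1: C, integral causality)
#2 |J2  (J3 effort already set via bond 4)
#5 |I1  (J2: last free bond brings flow in)

bond 0 |TF1
bond 1 |J2
bond 2 |J2
bond 3 |J1
bond 4 |J3
bond 5 |I1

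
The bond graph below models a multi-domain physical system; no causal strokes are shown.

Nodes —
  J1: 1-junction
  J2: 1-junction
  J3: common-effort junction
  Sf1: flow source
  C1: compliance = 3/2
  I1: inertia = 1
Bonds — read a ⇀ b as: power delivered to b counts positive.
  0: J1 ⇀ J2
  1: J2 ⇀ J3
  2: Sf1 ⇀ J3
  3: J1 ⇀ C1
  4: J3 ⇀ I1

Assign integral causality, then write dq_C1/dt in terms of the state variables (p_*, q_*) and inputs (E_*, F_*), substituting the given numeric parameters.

dq_C1/dt = -F_Sf1 + p_I1

bond 2 stroke→Sf1  (Sf1: flow source, stroke at near end)
bond 3 stroke→J1  (C1: C, integral causality)
bond 0 stroke→J2  (only one flow-in slot at J1)
bond 1 stroke→J3  (only one flow-in slot at J2)
bond 4 stroke→I1  (common-e at J3 fixed by 1)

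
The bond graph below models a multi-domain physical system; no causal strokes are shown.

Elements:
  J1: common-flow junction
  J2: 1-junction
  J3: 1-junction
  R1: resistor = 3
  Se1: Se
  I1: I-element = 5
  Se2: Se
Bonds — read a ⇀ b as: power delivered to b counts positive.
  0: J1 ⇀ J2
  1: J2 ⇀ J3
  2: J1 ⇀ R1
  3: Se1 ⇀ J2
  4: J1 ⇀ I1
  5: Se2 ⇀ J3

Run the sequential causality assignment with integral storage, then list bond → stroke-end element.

b3 stroke at J2  (source Se1 imposes e)
b5 stroke at J3  (Se2: effort source, stroke at far end)
b1 stroke at J2  (only one flow-in slot at J3)
b0 stroke at J1  (closing 1-jn rule on J2)
b4 stroke at I1  (I1 outputs flow p/I1)
b2 stroke at J1  (common-f at J1 fixed by 4)

bond 0 stroke at J1
bond 1 stroke at J2
bond 2 stroke at J1
bond 3 stroke at J2
bond 4 stroke at I1
bond 5 stroke at J3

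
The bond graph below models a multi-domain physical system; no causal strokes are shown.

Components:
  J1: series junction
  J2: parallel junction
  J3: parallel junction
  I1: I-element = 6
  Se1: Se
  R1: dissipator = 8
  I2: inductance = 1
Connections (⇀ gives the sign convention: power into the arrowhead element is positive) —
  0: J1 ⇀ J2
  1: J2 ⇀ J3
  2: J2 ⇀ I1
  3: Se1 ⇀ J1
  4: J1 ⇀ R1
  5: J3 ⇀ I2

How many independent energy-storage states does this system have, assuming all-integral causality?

2  (I1, I2 all integral)

bond 3 |J1  (source Se1 imposes e)
bond 2 |I1  (I1 outputs flow p/I1)
bond 5 |I2  (prefer integral on I2)
bond 1 |J3  (J3: last free bond brings effort in)
bond 0 |J2  (closing 0-jn rule on J2)
bond 4 |J1  (J1 flow already set via bond 0)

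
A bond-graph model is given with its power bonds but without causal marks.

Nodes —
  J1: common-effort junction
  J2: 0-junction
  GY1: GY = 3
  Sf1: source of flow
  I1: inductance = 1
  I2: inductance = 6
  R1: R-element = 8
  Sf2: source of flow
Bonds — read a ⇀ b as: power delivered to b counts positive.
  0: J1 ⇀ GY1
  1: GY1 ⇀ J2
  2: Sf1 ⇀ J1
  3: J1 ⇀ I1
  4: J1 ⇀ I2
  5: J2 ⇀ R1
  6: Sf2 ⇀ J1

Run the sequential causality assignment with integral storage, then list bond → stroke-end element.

bond 2 →Sf1  (Sf1: flow source, stroke at near end)
bond 6 →Sf2  (Sf2 fixes flow; stroke at Sf2)
bond 3 →I1  (I1 integral (f out))
bond 4 →I2  (I2 outputs flow p/I2)
bond 0 →J1  (J1 needs exactly one e-in)
bond 1 →J2  (through GY1, causality inverts; strokes same side of GY1)
bond 5 →R1  (common-e at J2 fixed by 1)

β0 |J1
β1 |J2
β2 |Sf1
β3 |I1
β4 |I2
β5 |R1
β6 |Sf2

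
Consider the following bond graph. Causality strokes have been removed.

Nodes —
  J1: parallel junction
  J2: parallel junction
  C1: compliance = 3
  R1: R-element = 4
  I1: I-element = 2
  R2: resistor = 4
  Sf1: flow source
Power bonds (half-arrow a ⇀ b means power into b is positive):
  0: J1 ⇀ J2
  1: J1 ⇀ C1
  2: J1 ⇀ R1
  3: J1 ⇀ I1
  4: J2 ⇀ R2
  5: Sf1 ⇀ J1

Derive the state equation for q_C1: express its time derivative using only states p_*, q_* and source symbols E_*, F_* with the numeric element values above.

dq_C1/dt = F_Sf1 - p_I1/2 - q_C1/6

β5 |Sf1  (Sf1 fixes flow; stroke at Sf1)
β1 |J1  (C1: C, integral causality)
β0 |J2  (0-jn J1 has e-setter on 1)
β2 |R1  (J1: bond 1 brought effort, rest push out)
β3 |I1  (common-e at J1 fixed by 1)
β4 |R2  (J2: bond 0 brought effort, rest push out)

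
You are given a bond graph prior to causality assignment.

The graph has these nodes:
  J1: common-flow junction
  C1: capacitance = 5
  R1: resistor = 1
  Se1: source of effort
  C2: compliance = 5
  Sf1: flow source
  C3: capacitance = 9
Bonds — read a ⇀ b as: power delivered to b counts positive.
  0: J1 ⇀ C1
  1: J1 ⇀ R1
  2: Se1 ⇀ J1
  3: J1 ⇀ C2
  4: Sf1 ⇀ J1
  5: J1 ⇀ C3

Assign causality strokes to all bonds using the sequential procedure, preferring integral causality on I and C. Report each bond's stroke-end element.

β0 stroke at J1
β1 stroke at J1
β2 stroke at J1
β3 stroke at J1
β4 stroke at Sf1
β5 stroke at J1

bond 2 |J1  (source Se1 imposes e)
bond 4 |Sf1  (Sf1 (Sf) sets flow on bond)
bond 0 |J1  (J1 flow already set via bond 4)
bond 1 |J1  (J1 flow already set via bond 4)
bond 3 |J1  (1-jn J1 has f-setter on 4)
bond 5 |J1  (J1: bond 4 brought flow, rest push out)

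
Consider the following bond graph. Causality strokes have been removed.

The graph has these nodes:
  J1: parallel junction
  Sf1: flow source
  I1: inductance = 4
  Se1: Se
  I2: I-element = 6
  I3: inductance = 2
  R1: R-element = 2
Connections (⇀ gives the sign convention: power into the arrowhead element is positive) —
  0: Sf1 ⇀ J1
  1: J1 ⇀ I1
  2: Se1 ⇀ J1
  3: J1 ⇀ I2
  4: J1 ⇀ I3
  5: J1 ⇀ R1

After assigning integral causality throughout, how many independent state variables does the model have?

b0 |Sf1  (Sf1: flow source, stroke at near end)
b2 |J1  (Se1: effort source, stroke at far end)
b1 |I1  (0-jn J1 has e-setter on 2)
b3 |I2  (J1 effort already set via bond 2)
b4 |I3  (J1: bond 2 brought effort, rest push out)
b5 |R1  (J1: bond 2 brought effort, rest push out)

3  (I1, I2, I3 all integral)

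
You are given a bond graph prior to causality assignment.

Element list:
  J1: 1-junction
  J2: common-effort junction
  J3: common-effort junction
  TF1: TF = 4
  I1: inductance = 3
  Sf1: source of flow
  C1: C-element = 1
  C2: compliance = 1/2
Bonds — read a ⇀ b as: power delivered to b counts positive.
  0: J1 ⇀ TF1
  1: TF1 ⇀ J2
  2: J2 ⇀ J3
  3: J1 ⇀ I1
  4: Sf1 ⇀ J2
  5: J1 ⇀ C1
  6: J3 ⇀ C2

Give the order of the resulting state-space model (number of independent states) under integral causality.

3  (C1, C2, I1 all integral)

b4 stroke at Sf1  (Sf1 fixes flow; stroke at Sf1)
b3 stroke at I1  (I1: I, integral causality)
b0 stroke at J1  (J1: bond 3 brought flow, rest push out)
b5 stroke at J1  (1-jn J1 has f-setter on 3)
b1 stroke at TF1  (TF1: transformer flips bond 0)
b2 stroke at J2  (J2 needs exactly one e-in)
b6 stroke at J3  (J3 needs exactly one e-in)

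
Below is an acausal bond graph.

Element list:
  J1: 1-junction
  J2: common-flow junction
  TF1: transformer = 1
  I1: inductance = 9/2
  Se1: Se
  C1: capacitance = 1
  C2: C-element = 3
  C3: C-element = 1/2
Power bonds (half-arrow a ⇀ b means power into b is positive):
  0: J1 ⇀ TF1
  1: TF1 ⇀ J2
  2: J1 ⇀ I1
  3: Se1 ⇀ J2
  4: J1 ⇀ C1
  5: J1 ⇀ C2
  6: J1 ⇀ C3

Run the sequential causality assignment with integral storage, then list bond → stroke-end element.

b0 →J1
b1 →TF1
b2 →I1
b3 →J2
b4 →J1
b5 →J1
b6 →J1

β3 →J2  (Se1 fixes effort; stroke away)
β1 →TF1  (only one flow-in slot at J2)
β0 →J1  (TF TF1: opposite of bond 1)
β2 →I1  (prefer integral on I1)
β4 →J1  (common-f at J1 fixed by 2)
β5 →J1  (J1: bond 2 brought flow, rest push out)
β6 →J1  (J1 flow already set via bond 2)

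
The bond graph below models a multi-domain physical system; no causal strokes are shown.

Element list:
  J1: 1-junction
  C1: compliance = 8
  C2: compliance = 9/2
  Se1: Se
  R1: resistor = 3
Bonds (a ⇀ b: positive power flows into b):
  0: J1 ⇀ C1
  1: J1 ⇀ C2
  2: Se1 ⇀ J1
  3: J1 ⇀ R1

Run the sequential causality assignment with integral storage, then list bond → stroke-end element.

b0 stroke→J1
b1 stroke→J1
b2 stroke→J1
b3 stroke→R1

#2 |J1  (Se1 fixes effort; stroke away)
#0 |J1  (C1 integral (e out))
#1 |J1  (C2 integral (e out))
#3 |R1  (J1: last free bond brings flow in)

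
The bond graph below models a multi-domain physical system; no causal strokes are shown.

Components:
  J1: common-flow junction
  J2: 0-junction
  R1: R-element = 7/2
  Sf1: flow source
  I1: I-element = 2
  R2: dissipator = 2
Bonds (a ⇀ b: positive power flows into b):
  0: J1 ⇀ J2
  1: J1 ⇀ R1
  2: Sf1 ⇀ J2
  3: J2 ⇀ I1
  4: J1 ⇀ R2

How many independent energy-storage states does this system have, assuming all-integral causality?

1  (I1 all integral)

b2 stroke at Sf1  (Sf1 fixes flow; stroke at Sf1)
b3 stroke at I1  (prefer integral on I1)
b0 stroke at J2  (J2: last free bond brings effort in)
b1 stroke at J1  (J1 flow already set via bond 0)
b4 stroke at J1  (J1: bond 0 brought flow, rest push out)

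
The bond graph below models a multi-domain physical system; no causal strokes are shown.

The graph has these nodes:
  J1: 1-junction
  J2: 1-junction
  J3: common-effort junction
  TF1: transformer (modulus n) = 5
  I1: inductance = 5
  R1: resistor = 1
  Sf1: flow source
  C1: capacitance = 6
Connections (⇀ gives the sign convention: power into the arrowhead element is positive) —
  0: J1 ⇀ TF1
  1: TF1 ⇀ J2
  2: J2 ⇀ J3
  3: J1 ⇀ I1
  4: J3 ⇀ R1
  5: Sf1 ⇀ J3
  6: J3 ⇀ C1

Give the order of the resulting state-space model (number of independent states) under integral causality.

β5 stroke→Sf1  (Sf1 fixes flow; stroke at Sf1)
β3 stroke→I1  (I1 outputs flow p/I1)
β0 stroke→J1  (J1: bond 3 brought flow, rest push out)
β1 stroke→TF1  (TF1: transformer flips bond 0)
β2 stroke→J2  (common-f at J2 fixed by 1)
β6 stroke→J3  (prefer integral on C1)
β4 stroke→R1  (J3: bond 6 brought effort, rest push out)

2  (C1, I1 all integral)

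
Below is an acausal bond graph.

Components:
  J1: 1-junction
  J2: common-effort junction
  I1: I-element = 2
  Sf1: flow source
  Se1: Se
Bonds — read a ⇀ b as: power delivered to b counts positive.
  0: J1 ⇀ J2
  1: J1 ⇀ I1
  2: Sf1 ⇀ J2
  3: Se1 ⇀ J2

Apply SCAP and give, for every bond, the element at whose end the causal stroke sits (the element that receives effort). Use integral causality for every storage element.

bond 2 →Sf1  (Sf1 fixes flow; stroke at Sf1)
bond 3 →J2  (Se1 (Se) sets effort on bond)
bond 0 →J1  (0-jn J2 has e-setter on 3)
bond 1 →I1  (only one flow-in slot at J1)

β0 stroke at J1
β1 stroke at I1
β2 stroke at Sf1
β3 stroke at J2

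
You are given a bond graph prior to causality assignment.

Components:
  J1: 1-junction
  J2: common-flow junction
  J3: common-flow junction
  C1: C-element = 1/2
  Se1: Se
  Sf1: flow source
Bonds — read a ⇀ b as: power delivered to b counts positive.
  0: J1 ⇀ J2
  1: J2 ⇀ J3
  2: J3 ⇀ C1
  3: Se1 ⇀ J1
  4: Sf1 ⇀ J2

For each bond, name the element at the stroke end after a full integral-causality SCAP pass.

β0 →J2
β1 →J2
β2 →J3
β3 →J1
β4 →Sf1

β3 |J1  (Se1 (Se) sets effort on bond)
β4 |Sf1  (Sf1 (Sf) sets flow on bond)
β0 |J2  (closing 1-jn rule on J1)
β1 |J2  (1-jn J2 has f-setter on 4)
β2 |J3  (J3 flow already set via bond 1)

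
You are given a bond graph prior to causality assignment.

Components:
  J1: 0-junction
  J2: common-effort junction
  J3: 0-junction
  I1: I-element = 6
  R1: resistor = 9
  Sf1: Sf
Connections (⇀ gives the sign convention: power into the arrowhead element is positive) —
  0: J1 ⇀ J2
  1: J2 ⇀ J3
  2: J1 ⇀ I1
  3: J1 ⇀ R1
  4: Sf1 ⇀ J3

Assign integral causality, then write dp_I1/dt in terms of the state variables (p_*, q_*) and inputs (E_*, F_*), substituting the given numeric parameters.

dp_I1/dt = 9*F_Sf1 - 3*p_I1/2

#4 →Sf1  (source Sf1 imposes f)
#1 →J3  (J3: last free bond brings effort in)
#0 →J2  (closing 0-jn rule on J2)
#2 →I1  (prefer integral on I1)
#3 →J1  (only one effort-in slot at J1)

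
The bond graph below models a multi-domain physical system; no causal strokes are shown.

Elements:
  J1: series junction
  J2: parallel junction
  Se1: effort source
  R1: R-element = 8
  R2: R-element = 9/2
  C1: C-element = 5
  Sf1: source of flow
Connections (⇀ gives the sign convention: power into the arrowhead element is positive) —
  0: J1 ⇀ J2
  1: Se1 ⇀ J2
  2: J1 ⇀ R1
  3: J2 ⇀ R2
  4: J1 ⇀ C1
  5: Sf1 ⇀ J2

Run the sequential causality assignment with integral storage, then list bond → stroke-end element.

#1 |J2  (Se1 fixes effort; stroke away)
#5 |Sf1  (Sf1 (Sf) sets flow on bond)
#0 |J1  (0-jn J2 has e-setter on 1)
#3 |R2  (J2 effort already set via bond 1)
#4 |J1  (C1 outputs effort q/C1)
#2 |R1  (J1 needs exactly one f-in)

#0 stroke at J1
#1 stroke at J2
#2 stroke at R1
#3 stroke at R2
#4 stroke at J1
#5 stroke at Sf1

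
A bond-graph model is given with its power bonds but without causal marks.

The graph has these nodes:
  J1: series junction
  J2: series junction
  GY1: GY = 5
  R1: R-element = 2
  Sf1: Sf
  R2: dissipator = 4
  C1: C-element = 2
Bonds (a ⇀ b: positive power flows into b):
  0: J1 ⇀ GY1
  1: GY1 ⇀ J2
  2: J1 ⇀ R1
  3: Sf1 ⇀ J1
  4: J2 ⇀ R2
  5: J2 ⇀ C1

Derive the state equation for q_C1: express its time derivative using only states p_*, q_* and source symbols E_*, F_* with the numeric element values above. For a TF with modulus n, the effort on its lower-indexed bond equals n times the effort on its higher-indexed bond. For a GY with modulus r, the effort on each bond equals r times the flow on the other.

dq_C1/dt = 5*F_Sf1/4 - q_C1/8

bond 3 |Sf1  (Sf1 (Sf) sets flow on bond)
bond 0 |J1  (J1: bond 3 brought flow, rest push out)
bond 2 |J1  (J1 flow already set via bond 3)
bond 1 |J2  (GY GY1: same side as bond 0)
bond 5 |J2  (prefer integral on C1)
bond 4 |R2  (J2 needs exactly one f-in)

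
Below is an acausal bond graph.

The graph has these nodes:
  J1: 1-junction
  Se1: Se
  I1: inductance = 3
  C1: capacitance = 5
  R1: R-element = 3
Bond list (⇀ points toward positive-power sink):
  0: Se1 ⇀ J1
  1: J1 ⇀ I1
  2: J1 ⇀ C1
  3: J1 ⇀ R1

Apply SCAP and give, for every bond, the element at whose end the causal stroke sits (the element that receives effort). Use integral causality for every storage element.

β0 stroke at J1
β1 stroke at I1
β2 stroke at J1
β3 stroke at J1

bond 0 |J1  (Se1 fixes effort; stroke away)
bond 1 |I1  (prefer integral on I1)
bond 2 |J1  (1-jn J1 has f-setter on 1)
bond 3 |J1  (1-jn J1 has f-setter on 1)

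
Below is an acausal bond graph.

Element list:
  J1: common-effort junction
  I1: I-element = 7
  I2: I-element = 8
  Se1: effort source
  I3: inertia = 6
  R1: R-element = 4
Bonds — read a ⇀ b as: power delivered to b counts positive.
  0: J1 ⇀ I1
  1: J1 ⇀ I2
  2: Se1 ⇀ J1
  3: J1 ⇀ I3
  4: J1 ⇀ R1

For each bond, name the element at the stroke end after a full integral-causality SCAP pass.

bond 2 stroke at J1  (source Se1 imposes e)
bond 0 stroke at I1  (common-e at J1 fixed by 2)
bond 1 stroke at I2  (J1: bond 2 brought effort, rest push out)
bond 3 stroke at I3  (common-e at J1 fixed by 2)
bond 4 stroke at R1  (J1 effort already set via bond 2)

bond 0 →I1
bond 1 →I2
bond 2 →J1
bond 3 →I3
bond 4 →R1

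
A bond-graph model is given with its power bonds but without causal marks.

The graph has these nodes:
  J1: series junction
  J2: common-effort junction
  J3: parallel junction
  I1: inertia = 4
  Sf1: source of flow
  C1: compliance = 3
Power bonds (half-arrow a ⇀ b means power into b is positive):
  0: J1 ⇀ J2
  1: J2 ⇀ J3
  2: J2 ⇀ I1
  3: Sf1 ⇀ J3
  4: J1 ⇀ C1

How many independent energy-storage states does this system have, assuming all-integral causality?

bond 3 stroke at Sf1  (Sf1: flow source, stroke at near end)
bond 1 stroke at J3  (closing 0-jn rule on J3)
bond 2 stroke at I1  (I1 outputs flow p/I1)
bond 0 stroke at J2  (only one effort-in slot at J2)
bond 4 stroke at J1  (J1: bond 0 brought flow, rest push out)

2  (C1, I1 all integral)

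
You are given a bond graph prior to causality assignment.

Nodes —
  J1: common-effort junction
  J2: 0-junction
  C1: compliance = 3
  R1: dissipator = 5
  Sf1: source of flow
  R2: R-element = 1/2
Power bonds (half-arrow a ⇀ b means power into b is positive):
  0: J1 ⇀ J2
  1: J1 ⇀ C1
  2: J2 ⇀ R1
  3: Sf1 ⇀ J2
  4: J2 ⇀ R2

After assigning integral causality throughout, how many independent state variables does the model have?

1  (C1 all integral)

bond 3 stroke→Sf1  (source Sf1 imposes f)
bond 1 stroke→J1  (C1: C, integral causality)
bond 0 stroke→J2  (J1: bond 1 brought effort, rest push out)
bond 2 stroke→R1  (0-jn J2 has e-setter on 0)
bond 4 stroke→R2  (J2 effort already set via bond 0)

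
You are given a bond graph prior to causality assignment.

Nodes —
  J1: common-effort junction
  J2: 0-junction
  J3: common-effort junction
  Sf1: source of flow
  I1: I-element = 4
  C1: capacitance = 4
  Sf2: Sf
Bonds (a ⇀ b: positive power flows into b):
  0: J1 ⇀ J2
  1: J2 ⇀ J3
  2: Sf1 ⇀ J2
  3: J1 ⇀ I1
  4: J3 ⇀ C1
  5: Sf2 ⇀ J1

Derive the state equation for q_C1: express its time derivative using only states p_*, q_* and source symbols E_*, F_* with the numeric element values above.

dq_C1/dt = F_Sf1 + F_Sf2 - p_I1/4

β2 stroke at Sf1  (source Sf1 imposes f)
β5 stroke at Sf2  (Sf2 fixes flow; stroke at Sf2)
β3 stroke at I1  (I1 integral (f out))
β0 stroke at J1  (only one effort-in slot at J1)
β1 stroke at J2  (only one effort-in slot at J2)
β4 stroke at J3  (J3: last free bond brings effort in)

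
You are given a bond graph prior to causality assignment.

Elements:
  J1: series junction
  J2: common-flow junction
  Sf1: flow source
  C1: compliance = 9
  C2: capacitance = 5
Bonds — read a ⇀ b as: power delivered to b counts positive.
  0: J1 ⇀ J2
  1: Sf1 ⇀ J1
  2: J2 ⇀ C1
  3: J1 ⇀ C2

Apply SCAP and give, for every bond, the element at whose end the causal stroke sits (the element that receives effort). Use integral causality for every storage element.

bond 0 stroke at J1
bond 1 stroke at Sf1
bond 2 stroke at J2
bond 3 stroke at J1

#1 stroke→Sf1  (Sf1 (Sf) sets flow on bond)
#0 stroke→J1  (1-jn J1 has f-setter on 1)
#3 stroke→J1  (J1: bond 1 brought flow, rest push out)
#2 stroke→J2  (common-f at J2 fixed by 0)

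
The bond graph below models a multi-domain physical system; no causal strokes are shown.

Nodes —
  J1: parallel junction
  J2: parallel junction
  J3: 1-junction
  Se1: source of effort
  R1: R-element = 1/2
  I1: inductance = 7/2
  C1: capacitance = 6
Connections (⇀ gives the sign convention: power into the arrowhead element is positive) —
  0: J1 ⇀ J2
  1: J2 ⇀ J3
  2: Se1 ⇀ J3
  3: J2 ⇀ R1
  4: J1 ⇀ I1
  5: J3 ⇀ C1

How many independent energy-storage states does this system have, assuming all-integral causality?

#2 stroke at J3  (source Se1 imposes e)
#4 stroke at I1  (prefer integral on I1)
#0 stroke at J1  (J1 needs exactly one e-in)
#5 stroke at J3  (C1 integral (e out))
#1 stroke at J2  (J3: last free bond brings flow in)
#3 stroke at R1  (0-jn J2 has e-setter on 1)

2  (C1, I1 all integral)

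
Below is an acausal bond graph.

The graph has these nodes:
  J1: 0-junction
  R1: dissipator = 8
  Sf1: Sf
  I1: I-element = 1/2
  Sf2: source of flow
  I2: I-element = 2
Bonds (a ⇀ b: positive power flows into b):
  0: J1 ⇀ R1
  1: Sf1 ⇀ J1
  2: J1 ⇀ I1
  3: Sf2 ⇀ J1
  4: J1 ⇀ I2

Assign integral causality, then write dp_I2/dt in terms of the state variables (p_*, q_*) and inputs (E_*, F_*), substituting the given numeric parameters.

bond 1 stroke at Sf1  (Sf1 fixes flow; stroke at Sf1)
bond 3 stroke at Sf2  (Sf2: flow source, stroke at near end)
bond 2 stroke at I1  (prefer integral on I1)
bond 4 stroke at I2  (I2 outputs flow p/I2)
bond 0 stroke at J1  (J1 needs exactly one e-in)

dp_I2/dt = 8*F_Sf1 + 8*F_Sf2 - 16*p_I1 - 4*p_I2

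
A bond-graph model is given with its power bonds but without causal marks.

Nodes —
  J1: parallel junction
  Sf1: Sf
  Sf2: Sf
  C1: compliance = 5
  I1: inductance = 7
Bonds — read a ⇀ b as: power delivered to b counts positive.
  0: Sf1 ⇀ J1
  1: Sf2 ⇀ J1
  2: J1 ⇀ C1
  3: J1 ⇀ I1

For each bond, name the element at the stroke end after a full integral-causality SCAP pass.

β0 stroke→Sf1  (Sf1: flow source, stroke at near end)
β1 stroke→Sf2  (Sf2 (Sf) sets flow on bond)
β2 stroke→J1  (C1 outputs effort q/C1)
β3 stroke→I1  (J1: bond 2 brought effort, rest push out)

b0 →Sf1
b1 →Sf2
b2 →J1
b3 →I1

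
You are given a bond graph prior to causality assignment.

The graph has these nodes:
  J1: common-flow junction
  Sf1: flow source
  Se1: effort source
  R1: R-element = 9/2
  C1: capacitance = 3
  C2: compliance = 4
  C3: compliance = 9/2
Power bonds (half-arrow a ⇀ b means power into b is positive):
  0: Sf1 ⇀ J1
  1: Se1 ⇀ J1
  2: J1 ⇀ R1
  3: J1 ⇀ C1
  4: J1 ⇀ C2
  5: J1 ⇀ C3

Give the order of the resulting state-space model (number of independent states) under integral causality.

bond 0 stroke at Sf1  (Sf1 fixes flow; stroke at Sf1)
bond 1 stroke at J1  (Se1 (Se) sets effort on bond)
bond 2 stroke at J1  (common-f at J1 fixed by 0)
bond 3 stroke at J1  (1-jn J1 has f-setter on 0)
bond 4 stroke at J1  (J1 flow already set via bond 0)
bond 5 stroke at J1  (common-f at J1 fixed by 0)

3  (C1, C2, C3 all integral)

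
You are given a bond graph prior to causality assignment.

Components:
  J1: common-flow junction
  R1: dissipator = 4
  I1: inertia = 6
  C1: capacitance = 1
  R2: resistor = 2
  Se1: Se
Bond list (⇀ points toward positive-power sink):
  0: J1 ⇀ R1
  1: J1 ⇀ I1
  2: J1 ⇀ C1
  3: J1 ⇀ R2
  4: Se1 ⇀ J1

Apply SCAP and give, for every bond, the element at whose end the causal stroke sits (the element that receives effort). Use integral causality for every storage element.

#0 →J1
#1 →I1
#2 →J1
#3 →J1
#4 →J1

β4 |J1  (Se1 (Se) sets effort on bond)
β1 |I1  (prefer integral on I1)
β0 |J1  (1-jn J1 has f-setter on 1)
β2 |J1  (J1: bond 1 brought flow, rest push out)
β3 |J1  (1-jn J1 has f-setter on 1)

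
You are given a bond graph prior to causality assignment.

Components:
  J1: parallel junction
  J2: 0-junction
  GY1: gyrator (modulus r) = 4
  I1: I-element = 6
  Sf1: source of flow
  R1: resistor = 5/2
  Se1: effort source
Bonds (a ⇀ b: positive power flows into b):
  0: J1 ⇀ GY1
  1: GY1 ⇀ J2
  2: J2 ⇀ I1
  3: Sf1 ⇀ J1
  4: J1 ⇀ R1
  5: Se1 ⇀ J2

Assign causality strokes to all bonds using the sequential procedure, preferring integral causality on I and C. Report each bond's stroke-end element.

#3 stroke at Sf1  (source Sf1 imposes f)
#5 stroke at J2  (Se1 fixes effort; stroke away)
#1 stroke at GY1  (common-e at J2 fixed by 5)
#2 stroke at I1  (0-jn J2 has e-setter on 5)
#0 stroke at GY1  (GY GY1: same side as bond 1)
#4 stroke at J1  (only one effort-in slot at J1)

β0 stroke→GY1
β1 stroke→GY1
β2 stroke→I1
β3 stroke→Sf1
β4 stroke→J1
β5 stroke→J2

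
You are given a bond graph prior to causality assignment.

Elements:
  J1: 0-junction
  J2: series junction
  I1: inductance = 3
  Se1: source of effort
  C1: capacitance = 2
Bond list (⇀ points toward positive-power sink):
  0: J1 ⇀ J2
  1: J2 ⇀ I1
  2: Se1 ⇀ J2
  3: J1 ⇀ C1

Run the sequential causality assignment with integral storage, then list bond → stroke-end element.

#0 →J2
#1 →I1
#2 →J2
#3 →J1

β2 →J2  (source Se1 imposes e)
β1 →I1  (I1 integral (f out))
β0 →J2  (1-jn J2 has f-setter on 1)
β3 →J1  (J1 needs exactly one e-in)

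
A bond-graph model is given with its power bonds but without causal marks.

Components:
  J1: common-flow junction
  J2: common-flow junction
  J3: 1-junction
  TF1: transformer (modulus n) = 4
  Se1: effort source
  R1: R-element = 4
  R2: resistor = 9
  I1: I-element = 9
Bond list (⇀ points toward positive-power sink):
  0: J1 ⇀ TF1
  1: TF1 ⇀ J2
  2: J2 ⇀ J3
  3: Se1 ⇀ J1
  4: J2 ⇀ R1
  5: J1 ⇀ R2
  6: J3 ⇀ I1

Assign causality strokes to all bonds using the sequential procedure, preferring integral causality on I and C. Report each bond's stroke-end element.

β3 →J1  (Se1 (Se) sets effort on bond)
β6 →I1  (I1: I, integral causality)
β2 →J3  (J3 flow already set via bond 6)
β1 →J2  (1-jn J2 has f-setter on 2)
β4 →J2  (common-f at J2 fixed by 2)
β0 →TF1  (through TF1, causality passes straight; one stroke at TF1)
β5 →J1  (common-f at J1 fixed by 0)

b0 stroke→TF1
b1 stroke→J2
b2 stroke→J3
b3 stroke→J1
b4 stroke→J2
b5 stroke→J1
b6 stroke→I1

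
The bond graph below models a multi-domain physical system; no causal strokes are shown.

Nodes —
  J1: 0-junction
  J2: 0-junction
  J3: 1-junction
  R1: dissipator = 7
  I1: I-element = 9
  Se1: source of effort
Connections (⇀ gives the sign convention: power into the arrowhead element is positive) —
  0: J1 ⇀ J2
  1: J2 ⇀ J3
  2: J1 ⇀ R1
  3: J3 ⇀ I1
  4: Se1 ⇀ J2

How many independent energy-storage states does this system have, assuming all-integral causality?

β4 stroke→J2  (Se1 fixes effort; stroke away)
β0 stroke→J1  (J2 effort already set via bond 4)
β1 stroke→J3  (J2: bond 4 brought effort, rest push out)
β3 stroke→I1  (J3 needs exactly one f-in)
β2 stroke→R1  (J1: bond 0 brought effort, rest push out)

1  (I1 all integral)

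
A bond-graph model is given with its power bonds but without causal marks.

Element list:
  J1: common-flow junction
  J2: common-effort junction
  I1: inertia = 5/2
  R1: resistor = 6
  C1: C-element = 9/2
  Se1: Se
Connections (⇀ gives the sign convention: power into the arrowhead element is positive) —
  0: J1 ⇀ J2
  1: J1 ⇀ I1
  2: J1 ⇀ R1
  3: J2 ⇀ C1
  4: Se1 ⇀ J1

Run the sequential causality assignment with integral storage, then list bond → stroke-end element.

bond 4 stroke→J1  (Se1 fixes effort; stroke away)
bond 1 stroke→I1  (prefer integral on I1)
bond 0 stroke→J1  (J1 flow already set via bond 1)
bond 2 stroke→J1  (J1 flow already set via bond 1)
bond 3 stroke→J2  (only one effort-in slot at J2)

β0 stroke at J1
β1 stroke at I1
β2 stroke at J1
β3 stroke at J2
β4 stroke at J1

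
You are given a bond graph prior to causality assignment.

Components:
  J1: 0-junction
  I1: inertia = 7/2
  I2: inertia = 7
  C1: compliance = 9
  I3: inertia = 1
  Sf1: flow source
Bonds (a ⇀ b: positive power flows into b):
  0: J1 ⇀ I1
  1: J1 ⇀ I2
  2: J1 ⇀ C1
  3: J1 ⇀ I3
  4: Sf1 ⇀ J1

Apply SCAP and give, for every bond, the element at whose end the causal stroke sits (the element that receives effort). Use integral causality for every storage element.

b4 |Sf1  (source Sf1 imposes f)
b0 |I1  (I1: I, integral causality)
b1 |I2  (prefer integral on I2)
b2 |J1  (C1 integral (e out))
b3 |I3  (J1 effort already set via bond 2)

bond 0 →I1
bond 1 →I2
bond 2 →J1
bond 3 →I3
bond 4 →Sf1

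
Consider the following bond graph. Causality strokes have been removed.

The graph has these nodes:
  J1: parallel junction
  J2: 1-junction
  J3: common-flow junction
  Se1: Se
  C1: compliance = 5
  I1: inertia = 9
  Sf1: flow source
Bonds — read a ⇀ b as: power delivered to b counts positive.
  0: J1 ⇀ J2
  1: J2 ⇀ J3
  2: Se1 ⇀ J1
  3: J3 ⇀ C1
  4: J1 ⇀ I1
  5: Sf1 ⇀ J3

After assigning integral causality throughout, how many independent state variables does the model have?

2  (C1, I1 all integral)

#2 stroke at J1  (Se1 fixes effort; stroke away)
#5 stroke at Sf1  (source Sf1 imposes f)
#0 stroke at J2  (J1: bond 2 brought effort, rest push out)
#4 stroke at I1  (common-e at J1 fixed by 2)
#1 stroke at J3  (only one flow-in slot at J2)
#3 stroke at J3  (1-jn J3 has f-setter on 5)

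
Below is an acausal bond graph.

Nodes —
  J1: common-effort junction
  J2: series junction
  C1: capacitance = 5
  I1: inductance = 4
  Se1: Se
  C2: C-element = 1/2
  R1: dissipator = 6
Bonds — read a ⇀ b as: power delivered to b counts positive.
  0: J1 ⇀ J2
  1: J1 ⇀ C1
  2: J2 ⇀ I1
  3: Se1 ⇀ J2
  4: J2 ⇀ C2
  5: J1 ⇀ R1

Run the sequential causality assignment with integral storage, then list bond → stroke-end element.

bond 3 stroke at J2  (Se1 fixes effort; stroke away)
bond 1 stroke at J1  (C1 integral (e out))
bond 0 stroke at J2  (J1: bond 1 brought effort, rest push out)
bond 5 stroke at R1  (common-e at J1 fixed by 1)
bond 2 stroke at I1  (I1: I, integral causality)
bond 4 stroke at J2  (common-f at J2 fixed by 2)

#0 |J2
#1 |J1
#2 |I1
#3 |J2
#4 |J2
#5 |R1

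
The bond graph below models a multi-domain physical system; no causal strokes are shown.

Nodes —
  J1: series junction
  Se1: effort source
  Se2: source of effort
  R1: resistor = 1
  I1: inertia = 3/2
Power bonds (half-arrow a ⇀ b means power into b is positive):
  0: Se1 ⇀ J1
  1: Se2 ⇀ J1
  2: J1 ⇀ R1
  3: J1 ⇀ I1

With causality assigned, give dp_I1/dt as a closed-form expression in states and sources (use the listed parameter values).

dp_I1/dt = E_Se1 + E_Se2 - 2*p_I1/3

bond 0 |J1  (Se1: effort source, stroke at far end)
bond 1 |J1  (Se2 (Se) sets effort on bond)
bond 3 |I1  (I1 integral (f out))
bond 2 |J1  (J1 flow already set via bond 3)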